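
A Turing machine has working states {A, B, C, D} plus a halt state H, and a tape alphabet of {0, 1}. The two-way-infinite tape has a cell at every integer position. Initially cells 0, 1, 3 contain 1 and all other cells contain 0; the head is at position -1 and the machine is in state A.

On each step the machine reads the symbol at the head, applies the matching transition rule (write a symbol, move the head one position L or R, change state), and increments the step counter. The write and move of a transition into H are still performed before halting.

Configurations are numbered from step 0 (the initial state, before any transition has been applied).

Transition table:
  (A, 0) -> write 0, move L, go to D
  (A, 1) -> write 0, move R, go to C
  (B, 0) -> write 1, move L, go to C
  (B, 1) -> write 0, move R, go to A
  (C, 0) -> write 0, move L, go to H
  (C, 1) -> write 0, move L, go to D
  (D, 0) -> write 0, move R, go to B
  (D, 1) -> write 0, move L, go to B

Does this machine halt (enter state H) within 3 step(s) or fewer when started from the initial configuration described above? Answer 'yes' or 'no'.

Step 1: in state A at pos -1, read 0 -> (A,0)->write 0,move L,goto D. Now: state=D, head=-2, tape[-3..4]=00011010 (head:  ^)
Step 2: in state D at pos -2, read 0 -> (D,0)->write 0,move R,goto B. Now: state=B, head=-1, tape[-3..4]=00011010 (head:   ^)
Step 3: in state B at pos -1, read 0 -> (B,0)->write 1,move L,goto C. Now: state=C, head=-2, tape[-3..4]=00111010 (head:  ^)
After 3 step(s): state = C (not H) -> not halted within 3 -> no

Answer: no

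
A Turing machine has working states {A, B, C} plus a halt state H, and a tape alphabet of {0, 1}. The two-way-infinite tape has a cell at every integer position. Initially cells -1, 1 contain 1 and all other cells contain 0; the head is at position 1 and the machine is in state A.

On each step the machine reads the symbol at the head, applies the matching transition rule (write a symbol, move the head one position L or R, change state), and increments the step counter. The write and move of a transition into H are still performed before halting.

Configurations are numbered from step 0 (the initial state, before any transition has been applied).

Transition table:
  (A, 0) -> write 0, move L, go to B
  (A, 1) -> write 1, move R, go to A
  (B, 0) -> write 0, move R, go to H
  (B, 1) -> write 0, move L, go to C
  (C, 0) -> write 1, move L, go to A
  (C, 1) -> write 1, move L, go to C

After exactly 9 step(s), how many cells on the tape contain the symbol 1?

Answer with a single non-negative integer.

Answer: 1

Derivation:
Step 1: in state A at pos 1, read 1 -> (A,1)->write 1,move R,goto A. Now: state=A, head=2, tape[-2..3]=010100 (head:     ^)
Step 2: in state A at pos 2, read 0 -> (A,0)->write 0,move L,goto B. Now: state=B, head=1, tape[-2..3]=010100 (head:    ^)
Step 3: in state B at pos 1, read 1 -> (B,1)->write 0,move L,goto C. Now: state=C, head=0, tape[-2..3]=010000 (head:   ^)
Step 4: in state C at pos 0, read 0 -> (C,0)->write 1,move L,goto A. Now: state=A, head=-1, tape[-2..3]=011000 (head:  ^)
Step 5: in state A at pos -1, read 1 -> (A,1)->write 1,move R,goto A. Now: state=A, head=0, tape[-2..3]=011000 (head:   ^)
Step 6: in state A at pos 0, read 1 -> (A,1)->write 1,move R,goto A. Now: state=A, head=1, tape[-2..3]=011000 (head:    ^)
Step 7: in state A at pos 1, read 0 -> (A,0)->write 0,move L,goto B. Now: state=B, head=0, tape[-2..3]=011000 (head:   ^)
Step 8: in state B at pos 0, read 1 -> (B,1)->write 0,move L,goto C. Now: state=C, head=-1, tape[-2..3]=010000 (head:  ^)
Step 9: in state C at pos -1, read 1 -> (C,1)->write 1,move L,goto C. Now: state=C, head=-2, tape[-3..3]=0010000 (head:  ^)
Cells containing 1 after step 9: {-1} -> 1 cell(s)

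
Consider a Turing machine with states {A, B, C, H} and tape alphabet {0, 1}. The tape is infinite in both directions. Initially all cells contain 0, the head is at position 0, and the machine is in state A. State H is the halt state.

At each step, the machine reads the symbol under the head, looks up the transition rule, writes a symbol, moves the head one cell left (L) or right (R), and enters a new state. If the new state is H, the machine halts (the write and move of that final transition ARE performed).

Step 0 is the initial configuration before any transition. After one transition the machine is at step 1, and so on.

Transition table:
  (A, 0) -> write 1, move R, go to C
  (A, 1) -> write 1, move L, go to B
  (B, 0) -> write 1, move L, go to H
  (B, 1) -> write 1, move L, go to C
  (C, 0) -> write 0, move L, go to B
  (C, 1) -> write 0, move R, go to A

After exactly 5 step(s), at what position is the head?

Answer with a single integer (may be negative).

Answer: -3

Derivation:
Step 1: in state A at pos 0, read 0 -> (A,0)->write 1,move R,goto C. Now: state=C, head=1, tape[-1..2]=0100 (head:   ^)
Step 2: in state C at pos 1, read 0 -> (C,0)->write 0,move L,goto B. Now: state=B, head=0, tape[-1..2]=0100 (head:  ^)
Step 3: in state B at pos 0, read 1 -> (B,1)->write 1,move L,goto C. Now: state=C, head=-1, tape[-2..2]=00100 (head:  ^)
Step 4: in state C at pos -1, read 0 -> (C,0)->write 0,move L,goto B. Now: state=B, head=-2, tape[-3..2]=000100 (head:  ^)
Step 5: in state B at pos -2, read 0 -> (B,0)->write 1,move L,goto H. Now: state=H, head=-3, tape[-4..2]=0010100 (head:  ^)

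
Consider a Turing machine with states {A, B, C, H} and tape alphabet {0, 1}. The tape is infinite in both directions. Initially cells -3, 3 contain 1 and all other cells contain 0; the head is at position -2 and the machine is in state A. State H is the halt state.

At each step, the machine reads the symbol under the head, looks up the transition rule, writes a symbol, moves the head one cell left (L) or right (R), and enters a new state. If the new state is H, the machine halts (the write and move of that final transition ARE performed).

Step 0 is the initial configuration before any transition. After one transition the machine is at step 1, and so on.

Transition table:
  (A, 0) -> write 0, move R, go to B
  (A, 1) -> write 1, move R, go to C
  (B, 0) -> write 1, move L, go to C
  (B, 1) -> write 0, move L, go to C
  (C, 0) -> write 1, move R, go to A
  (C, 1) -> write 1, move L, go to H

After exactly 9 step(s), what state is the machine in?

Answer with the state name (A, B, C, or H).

Answer: C

Derivation:
Step 1: in state A at pos -2, read 0 -> (A,0)->write 0,move R,goto B. Now: state=B, head=-1, tape[-4..4]=010000010 (head:    ^)
Step 2: in state B at pos -1, read 0 -> (B,0)->write 1,move L,goto C. Now: state=C, head=-2, tape[-4..4]=010100010 (head:   ^)
Step 3: in state C at pos -2, read 0 -> (C,0)->write 1,move R,goto A. Now: state=A, head=-1, tape[-4..4]=011100010 (head:    ^)
Step 4: in state A at pos -1, read 1 -> (A,1)->write 1,move R,goto C. Now: state=C, head=0, tape[-4..4]=011100010 (head:     ^)
Step 5: in state C at pos 0, read 0 -> (C,0)->write 1,move R,goto A. Now: state=A, head=1, tape[-4..4]=011110010 (head:      ^)
Step 6: in state A at pos 1, read 0 -> (A,0)->write 0,move R,goto B. Now: state=B, head=2, tape[-4..4]=011110010 (head:       ^)
Step 7: in state B at pos 2, read 0 -> (B,0)->write 1,move L,goto C. Now: state=C, head=1, tape[-4..4]=011110110 (head:      ^)
Step 8: in state C at pos 1, read 0 -> (C,0)->write 1,move R,goto A. Now: state=A, head=2, tape[-4..4]=011111110 (head:       ^)
Step 9: in state A at pos 2, read 1 -> (A,1)->write 1,move R,goto C. Now: state=C, head=3, tape[-4..4]=011111110 (head:        ^)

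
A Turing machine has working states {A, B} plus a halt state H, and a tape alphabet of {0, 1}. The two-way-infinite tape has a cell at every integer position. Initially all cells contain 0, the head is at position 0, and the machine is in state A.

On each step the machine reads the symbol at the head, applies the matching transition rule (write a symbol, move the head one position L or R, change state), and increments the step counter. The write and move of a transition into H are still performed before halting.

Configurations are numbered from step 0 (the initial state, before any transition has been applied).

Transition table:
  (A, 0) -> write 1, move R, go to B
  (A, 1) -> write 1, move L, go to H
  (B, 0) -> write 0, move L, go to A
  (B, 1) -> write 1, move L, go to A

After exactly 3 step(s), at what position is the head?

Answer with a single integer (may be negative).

Step 1: in state A at pos 0, read 0 -> (A,0)->write 1,move R,goto B. Now: state=B, head=1, tape[-1..2]=0100 (head:   ^)
Step 2: in state B at pos 1, read 0 -> (B,0)->write 0,move L,goto A. Now: state=A, head=0, tape[-1..2]=0100 (head:  ^)
Step 3: in state A at pos 0, read 1 -> (A,1)->write 1,move L,goto H. Now: state=H, head=-1, tape[-2..2]=00100 (head:  ^)

Answer: -1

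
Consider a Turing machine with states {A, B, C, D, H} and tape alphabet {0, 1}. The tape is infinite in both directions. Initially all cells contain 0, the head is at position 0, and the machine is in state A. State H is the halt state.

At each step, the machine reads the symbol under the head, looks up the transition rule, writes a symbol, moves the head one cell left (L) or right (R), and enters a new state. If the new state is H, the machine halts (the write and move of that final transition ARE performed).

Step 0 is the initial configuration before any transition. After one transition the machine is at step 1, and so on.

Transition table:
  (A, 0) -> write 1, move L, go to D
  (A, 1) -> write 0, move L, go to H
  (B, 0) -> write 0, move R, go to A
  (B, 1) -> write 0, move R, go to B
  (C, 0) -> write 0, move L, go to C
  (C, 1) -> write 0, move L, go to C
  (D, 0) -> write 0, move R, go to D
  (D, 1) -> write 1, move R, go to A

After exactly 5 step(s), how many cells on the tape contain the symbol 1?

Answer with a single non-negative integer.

Step 1: in state A at pos 0, read 0 -> (A,0)->write 1,move L,goto D. Now: state=D, head=-1, tape[-2..1]=0010 (head:  ^)
Step 2: in state D at pos -1, read 0 -> (D,0)->write 0,move R,goto D. Now: state=D, head=0, tape[-2..1]=0010 (head:   ^)
Step 3: in state D at pos 0, read 1 -> (D,1)->write 1,move R,goto A. Now: state=A, head=1, tape[-2..2]=00100 (head:    ^)
Step 4: in state A at pos 1, read 0 -> (A,0)->write 1,move L,goto D. Now: state=D, head=0, tape[-2..2]=00110 (head:   ^)
Step 5: in state D at pos 0, read 1 -> (D,1)->write 1,move R,goto A. Now: state=A, head=1, tape[-2..2]=00110 (head:    ^)
Cells containing 1 after step 5: {0, 1} -> 2 cell(s)

Answer: 2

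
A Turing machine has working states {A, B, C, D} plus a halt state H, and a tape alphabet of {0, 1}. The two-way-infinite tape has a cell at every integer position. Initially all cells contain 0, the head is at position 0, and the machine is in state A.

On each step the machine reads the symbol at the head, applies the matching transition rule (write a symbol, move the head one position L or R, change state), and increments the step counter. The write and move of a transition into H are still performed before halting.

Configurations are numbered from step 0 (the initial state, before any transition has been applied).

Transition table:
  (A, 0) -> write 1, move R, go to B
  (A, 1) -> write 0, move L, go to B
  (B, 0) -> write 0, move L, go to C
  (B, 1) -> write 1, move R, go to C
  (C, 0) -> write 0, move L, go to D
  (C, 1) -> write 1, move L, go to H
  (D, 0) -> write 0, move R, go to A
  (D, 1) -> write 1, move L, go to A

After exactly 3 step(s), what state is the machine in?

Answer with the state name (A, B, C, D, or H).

Answer: H

Derivation:
Step 1: in state A at pos 0, read 0 -> (A,0)->write 1,move R,goto B. Now: state=B, head=1, tape[-1..2]=0100 (head:   ^)
Step 2: in state B at pos 1, read 0 -> (B,0)->write 0,move L,goto C. Now: state=C, head=0, tape[-1..2]=0100 (head:  ^)
Step 3: in state C at pos 0, read 1 -> (C,1)->write 1,move L,goto H. Now: state=H, head=-1, tape[-2..2]=00100 (head:  ^)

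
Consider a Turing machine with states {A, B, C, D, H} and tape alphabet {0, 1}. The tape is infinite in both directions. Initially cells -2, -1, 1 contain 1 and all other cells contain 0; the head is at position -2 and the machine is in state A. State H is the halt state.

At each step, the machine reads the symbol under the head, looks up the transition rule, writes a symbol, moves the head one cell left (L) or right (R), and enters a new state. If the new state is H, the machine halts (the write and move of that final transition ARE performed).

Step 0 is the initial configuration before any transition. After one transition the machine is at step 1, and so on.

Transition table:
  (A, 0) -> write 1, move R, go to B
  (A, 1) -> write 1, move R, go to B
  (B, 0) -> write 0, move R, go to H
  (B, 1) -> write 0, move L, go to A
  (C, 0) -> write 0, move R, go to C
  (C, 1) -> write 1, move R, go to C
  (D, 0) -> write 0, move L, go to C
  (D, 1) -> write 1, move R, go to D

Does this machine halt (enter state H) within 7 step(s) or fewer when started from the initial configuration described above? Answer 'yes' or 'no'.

Step 1: in state A at pos -2, read 1 -> (A,1)->write 1,move R,goto B. Now: state=B, head=-1, tape[-3..2]=011010 (head:   ^)
Step 2: in state B at pos -1, read 1 -> (B,1)->write 0,move L,goto A. Now: state=A, head=-2, tape[-3..2]=010010 (head:  ^)
Step 3: in state A at pos -2, read 1 -> (A,1)->write 1,move R,goto B. Now: state=B, head=-1, tape[-3..2]=010010 (head:   ^)
Step 4: in state B at pos -1, read 0 -> (B,0)->write 0,move R,goto H. Now: state=H, head=0, tape[-3..2]=010010 (head:    ^)
State H reached at step 4; 4 <= 7 -> yes

Answer: yes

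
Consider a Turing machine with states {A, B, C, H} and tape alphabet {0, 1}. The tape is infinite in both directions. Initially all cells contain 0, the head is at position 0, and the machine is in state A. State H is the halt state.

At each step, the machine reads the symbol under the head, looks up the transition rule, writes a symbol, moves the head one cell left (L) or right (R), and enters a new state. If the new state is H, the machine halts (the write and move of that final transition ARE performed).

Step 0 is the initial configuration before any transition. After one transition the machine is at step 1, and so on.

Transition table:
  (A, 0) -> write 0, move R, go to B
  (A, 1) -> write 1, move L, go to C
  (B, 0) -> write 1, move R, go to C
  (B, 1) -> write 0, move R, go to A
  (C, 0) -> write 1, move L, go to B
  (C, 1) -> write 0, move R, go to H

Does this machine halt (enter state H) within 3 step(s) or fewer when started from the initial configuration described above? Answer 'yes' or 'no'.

Step 1: in state A at pos 0, read 0 -> (A,0)->write 0,move R,goto B. Now: state=B, head=1, tape[-1..2]=0000 (head:   ^)
Step 2: in state B at pos 1, read 0 -> (B,0)->write 1,move R,goto C. Now: state=C, head=2, tape[-1..3]=00100 (head:    ^)
Step 3: in state C at pos 2, read 0 -> (C,0)->write 1,move L,goto B. Now: state=B, head=1, tape[-1..3]=00110 (head:   ^)
After 3 step(s): state = B (not H) -> not halted within 3 -> no

Answer: no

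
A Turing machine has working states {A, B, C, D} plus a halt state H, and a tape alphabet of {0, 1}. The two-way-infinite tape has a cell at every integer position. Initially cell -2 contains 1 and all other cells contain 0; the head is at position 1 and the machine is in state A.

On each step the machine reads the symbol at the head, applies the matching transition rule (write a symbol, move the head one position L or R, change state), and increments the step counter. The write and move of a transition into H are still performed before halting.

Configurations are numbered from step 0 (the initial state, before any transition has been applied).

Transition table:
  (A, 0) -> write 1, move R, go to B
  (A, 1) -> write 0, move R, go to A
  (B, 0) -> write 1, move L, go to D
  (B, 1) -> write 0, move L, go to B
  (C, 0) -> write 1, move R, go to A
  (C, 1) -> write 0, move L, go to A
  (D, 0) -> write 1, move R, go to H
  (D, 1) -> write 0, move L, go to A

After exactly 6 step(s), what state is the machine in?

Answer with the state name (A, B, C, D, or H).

Answer: A

Derivation:
Step 1: in state A at pos 1, read 0 -> (A,0)->write 1,move R,goto B. Now: state=B, head=2, tape[-3..3]=0100100 (head:      ^)
Step 2: in state B at pos 2, read 0 -> (B,0)->write 1,move L,goto D. Now: state=D, head=1, tape[-3..3]=0100110 (head:     ^)
Step 3: in state D at pos 1, read 1 -> (D,1)->write 0,move L,goto A. Now: state=A, head=0, tape[-3..3]=0100010 (head:    ^)
Step 4: in state A at pos 0, read 0 -> (A,0)->write 1,move R,goto B. Now: state=B, head=1, tape[-3..3]=0101010 (head:     ^)
Step 5: in state B at pos 1, read 0 -> (B,0)->write 1,move L,goto D. Now: state=D, head=0, tape[-3..3]=0101110 (head:    ^)
Step 6: in state D at pos 0, read 1 -> (D,1)->write 0,move L,goto A. Now: state=A, head=-1, tape[-3..3]=0100110 (head:   ^)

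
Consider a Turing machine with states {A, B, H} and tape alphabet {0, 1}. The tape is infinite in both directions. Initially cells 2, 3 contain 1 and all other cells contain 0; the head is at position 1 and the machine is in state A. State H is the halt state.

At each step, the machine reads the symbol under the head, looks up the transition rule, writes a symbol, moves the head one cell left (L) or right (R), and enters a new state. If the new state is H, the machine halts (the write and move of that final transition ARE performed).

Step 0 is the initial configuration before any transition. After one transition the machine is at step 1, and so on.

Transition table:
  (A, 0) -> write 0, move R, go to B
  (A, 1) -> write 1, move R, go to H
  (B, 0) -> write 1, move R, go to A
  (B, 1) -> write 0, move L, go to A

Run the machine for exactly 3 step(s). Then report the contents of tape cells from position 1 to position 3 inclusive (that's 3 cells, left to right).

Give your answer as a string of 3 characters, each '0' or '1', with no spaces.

Step 1: in state A at pos 1, read 0 -> (A,0)->write 0,move R,goto B. Now: state=B, head=2, tape[0..4]=00110 (head:   ^)
Step 2: in state B at pos 2, read 1 -> (B,1)->write 0,move L,goto A. Now: state=A, head=1, tape[0..4]=00010 (head:  ^)
Step 3: in state A at pos 1, read 0 -> (A,0)->write 0,move R,goto B. Now: state=B, head=2, tape[0..4]=00010 (head:   ^)

Answer: 001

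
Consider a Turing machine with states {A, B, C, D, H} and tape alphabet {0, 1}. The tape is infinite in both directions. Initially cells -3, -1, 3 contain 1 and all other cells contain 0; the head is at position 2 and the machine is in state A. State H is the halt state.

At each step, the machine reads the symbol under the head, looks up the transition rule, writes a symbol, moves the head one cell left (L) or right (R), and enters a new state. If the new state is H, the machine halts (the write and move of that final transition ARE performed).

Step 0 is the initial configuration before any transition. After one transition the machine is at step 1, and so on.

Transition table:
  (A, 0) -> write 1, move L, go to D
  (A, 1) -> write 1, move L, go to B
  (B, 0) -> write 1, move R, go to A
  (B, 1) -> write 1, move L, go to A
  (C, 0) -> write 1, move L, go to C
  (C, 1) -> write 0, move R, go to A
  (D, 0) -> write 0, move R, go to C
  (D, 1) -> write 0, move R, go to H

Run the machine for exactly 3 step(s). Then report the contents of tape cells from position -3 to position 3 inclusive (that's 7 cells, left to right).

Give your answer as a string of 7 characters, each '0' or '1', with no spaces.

Answer: 1010001

Derivation:
Step 1: in state A at pos 2, read 0 -> (A,0)->write 1,move L,goto D. Now: state=D, head=1, tape[-4..4]=010100110 (head:      ^)
Step 2: in state D at pos 1, read 0 -> (D,0)->write 0,move R,goto C. Now: state=C, head=2, tape[-4..4]=010100110 (head:       ^)
Step 3: in state C at pos 2, read 1 -> (C,1)->write 0,move R,goto A. Now: state=A, head=3, tape[-4..4]=010100010 (head:        ^)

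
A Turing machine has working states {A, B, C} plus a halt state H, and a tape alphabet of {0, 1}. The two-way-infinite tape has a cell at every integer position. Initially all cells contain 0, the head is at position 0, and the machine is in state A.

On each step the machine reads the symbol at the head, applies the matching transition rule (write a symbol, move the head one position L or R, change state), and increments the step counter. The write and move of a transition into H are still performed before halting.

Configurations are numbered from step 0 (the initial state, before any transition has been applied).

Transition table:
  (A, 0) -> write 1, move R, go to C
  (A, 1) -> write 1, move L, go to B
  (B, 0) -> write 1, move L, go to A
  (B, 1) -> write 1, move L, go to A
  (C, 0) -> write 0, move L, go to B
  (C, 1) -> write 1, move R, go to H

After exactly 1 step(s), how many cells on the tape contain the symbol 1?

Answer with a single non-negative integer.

Answer: 1

Derivation:
Step 1: in state A at pos 0, read 0 -> (A,0)->write 1,move R,goto C. Now: state=C, head=1, tape[-1..2]=0100 (head:   ^)
Cells containing 1 after step 1: {0} -> 1 cell(s)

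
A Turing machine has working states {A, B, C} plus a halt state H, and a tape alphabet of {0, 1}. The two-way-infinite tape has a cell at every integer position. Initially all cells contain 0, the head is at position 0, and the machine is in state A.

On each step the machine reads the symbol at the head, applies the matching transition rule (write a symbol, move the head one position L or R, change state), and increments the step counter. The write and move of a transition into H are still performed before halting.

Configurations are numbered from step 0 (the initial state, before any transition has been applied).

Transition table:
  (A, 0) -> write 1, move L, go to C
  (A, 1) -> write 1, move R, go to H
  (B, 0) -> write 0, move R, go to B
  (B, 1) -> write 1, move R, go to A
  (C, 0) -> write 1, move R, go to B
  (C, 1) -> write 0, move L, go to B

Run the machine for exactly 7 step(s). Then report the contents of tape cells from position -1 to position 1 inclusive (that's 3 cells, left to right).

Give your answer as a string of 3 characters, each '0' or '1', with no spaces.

Answer: 111

Derivation:
Step 1: in state A at pos 0, read 0 -> (A,0)->write 1,move L,goto C. Now: state=C, head=-1, tape[-2..1]=0010 (head:  ^)
Step 2: in state C at pos -1, read 0 -> (C,0)->write 1,move R,goto B. Now: state=B, head=0, tape[-2..1]=0110 (head:   ^)
Step 3: in state B at pos 0, read 1 -> (B,1)->write 1,move R,goto A. Now: state=A, head=1, tape[-2..2]=01100 (head:    ^)
Step 4: in state A at pos 1, read 0 -> (A,0)->write 1,move L,goto C. Now: state=C, head=0, tape[-2..2]=01110 (head:   ^)
Step 5: in state C at pos 0, read 1 -> (C,1)->write 0,move L,goto B. Now: state=B, head=-1, tape[-2..2]=01010 (head:  ^)
Step 6: in state B at pos -1, read 1 -> (B,1)->write 1,move R,goto A. Now: state=A, head=0, tape[-2..2]=01010 (head:   ^)
Step 7: in state A at pos 0, read 0 -> (A,0)->write 1,move L,goto C. Now: state=C, head=-1, tape[-2..2]=01110 (head:  ^)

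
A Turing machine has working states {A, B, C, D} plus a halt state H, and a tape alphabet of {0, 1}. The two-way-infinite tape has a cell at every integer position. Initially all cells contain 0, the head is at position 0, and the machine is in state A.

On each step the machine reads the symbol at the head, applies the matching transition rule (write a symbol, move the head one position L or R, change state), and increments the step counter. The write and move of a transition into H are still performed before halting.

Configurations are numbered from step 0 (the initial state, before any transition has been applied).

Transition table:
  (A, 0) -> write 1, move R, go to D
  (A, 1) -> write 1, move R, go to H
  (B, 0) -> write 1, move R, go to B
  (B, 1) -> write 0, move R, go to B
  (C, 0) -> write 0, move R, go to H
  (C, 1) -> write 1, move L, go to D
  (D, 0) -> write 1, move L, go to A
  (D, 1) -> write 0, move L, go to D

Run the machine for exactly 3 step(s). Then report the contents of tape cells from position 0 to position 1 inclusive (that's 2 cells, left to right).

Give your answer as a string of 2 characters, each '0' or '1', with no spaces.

Step 1: in state A at pos 0, read 0 -> (A,0)->write 1,move R,goto D. Now: state=D, head=1, tape[-1..2]=0100 (head:   ^)
Step 2: in state D at pos 1, read 0 -> (D,0)->write 1,move L,goto A. Now: state=A, head=0, tape[-1..2]=0110 (head:  ^)
Step 3: in state A at pos 0, read 1 -> (A,1)->write 1,move R,goto H. Now: state=H, head=1, tape[-1..2]=0110 (head:   ^)

Answer: 11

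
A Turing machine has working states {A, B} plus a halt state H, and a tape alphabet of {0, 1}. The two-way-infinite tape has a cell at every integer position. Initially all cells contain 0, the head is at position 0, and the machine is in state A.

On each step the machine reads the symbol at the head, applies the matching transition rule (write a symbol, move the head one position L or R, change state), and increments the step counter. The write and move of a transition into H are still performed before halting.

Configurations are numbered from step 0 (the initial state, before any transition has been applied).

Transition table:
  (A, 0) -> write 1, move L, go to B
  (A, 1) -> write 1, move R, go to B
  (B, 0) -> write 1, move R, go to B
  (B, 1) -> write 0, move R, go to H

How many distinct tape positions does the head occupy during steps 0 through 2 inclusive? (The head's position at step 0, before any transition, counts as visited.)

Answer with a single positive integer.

Answer: 2

Derivation:
Step 1: in state A at pos 0, read 0 -> (A,0)->write 1,move L,goto B. Now: state=B, head=-1, tape[-2..1]=0010 (head:  ^)
Step 2: in state B at pos -1, read 0 -> (B,0)->write 1,move R,goto B. Now: state=B, head=0, tape[-2..1]=0110 (head:   ^)
Head positions at steps 0..2: starting at 0, distinct positions visited = {-1, 0} -> 2 position(s)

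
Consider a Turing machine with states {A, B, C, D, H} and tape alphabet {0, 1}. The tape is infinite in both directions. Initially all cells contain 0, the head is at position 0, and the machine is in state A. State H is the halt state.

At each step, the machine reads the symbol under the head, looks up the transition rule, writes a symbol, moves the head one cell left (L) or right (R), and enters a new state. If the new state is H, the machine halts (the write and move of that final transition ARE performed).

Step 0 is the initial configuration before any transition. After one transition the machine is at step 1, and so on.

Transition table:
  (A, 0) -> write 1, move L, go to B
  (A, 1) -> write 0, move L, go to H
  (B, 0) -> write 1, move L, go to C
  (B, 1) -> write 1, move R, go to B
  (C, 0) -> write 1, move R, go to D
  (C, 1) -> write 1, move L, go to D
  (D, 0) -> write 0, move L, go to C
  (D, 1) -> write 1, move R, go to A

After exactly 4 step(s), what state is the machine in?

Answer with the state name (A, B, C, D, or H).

Answer: A

Derivation:
Step 1: in state A at pos 0, read 0 -> (A,0)->write 1,move L,goto B. Now: state=B, head=-1, tape[-2..1]=0010 (head:  ^)
Step 2: in state B at pos -1, read 0 -> (B,0)->write 1,move L,goto C. Now: state=C, head=-2, tape[-3..1]=00110 (head:  ^)
Step 3: in state C at pos -2, read 0 -> (C,0)->write 1,move R,goto D. Now: state=D, head=-1, tape[-3..1]=01110 (head:   ^)
Step 4: in state D at pos -1, read 1 -> (D,1)->write 1,move R,goto A. Now: state=A, head=0, tape[-3..1]=01110 (head:    ^)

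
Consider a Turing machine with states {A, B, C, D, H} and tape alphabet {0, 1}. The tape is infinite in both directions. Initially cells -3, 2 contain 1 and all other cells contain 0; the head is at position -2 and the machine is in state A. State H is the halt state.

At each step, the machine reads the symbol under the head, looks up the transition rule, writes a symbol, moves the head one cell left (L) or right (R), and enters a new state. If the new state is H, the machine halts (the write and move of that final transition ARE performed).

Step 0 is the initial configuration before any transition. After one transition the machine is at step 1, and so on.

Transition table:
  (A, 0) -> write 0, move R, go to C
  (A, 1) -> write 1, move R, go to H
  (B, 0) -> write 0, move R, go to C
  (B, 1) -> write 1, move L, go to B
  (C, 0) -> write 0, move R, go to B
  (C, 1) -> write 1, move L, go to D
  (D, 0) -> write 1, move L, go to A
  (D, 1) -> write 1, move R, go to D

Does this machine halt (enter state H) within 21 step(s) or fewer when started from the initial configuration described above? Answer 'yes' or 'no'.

Answer: yes

Derivation:
Step 1: in state A at pos -2, read 0 -> (A,0)->write 0,move R,goto C. Now: state=C, head=-1, tape[-4..3]=01000010 (head:    ^)
Step 2: in state C at pos -1, read 0 -> (C,0)->write 0,move R,goto B. Now: state=B, head=0, tape[-4..3]=01000010 (head:     ^)
Step 3: in state B at pos 0, read 0 -> (B,0)->write 0,move R,goto C. Now: state=C, head=1, tape[-4..3]=01000010 (head:      ^)
Step 4: in state C at pos 1, read 0 -> (C,0)->write 0,move R,goto B. Now: state=B, head=2, tape[-4..3]=01000010 (head:       ^)
Step 5: in state B at pos 2, read 1 -> (B,1)->write 1,move L,goto B. Now: state=B, head=1, tape[-4..3]=01000010 (head:      ^)
Step 6: in state B at pos 1, read 0 -> (B,0)->write 0,move R,goto C. Now: state=C, head=2, tape[-4..3]=01000010 (head:       ^)
Step 7: in state C at pos 2, read 1 -> (C,1)->write 1,move L,goto D. Now: state=D, head=1, tape[-4..3]=01000010 (head:      ^)
Step 8: in state D at pos 1, read 0 -> (D,0)->write 1,move L,goto A. Now: state=A, head=0, tape[-4..3]=01000110 (head:     ^)
Step 9: in state A at pos 0, read 0 -> (A,0)->write 0,move R,goto C. Now: state=C, head=1, tape[-4..3]=01000110 (head:      ^)
Step 10: in state C at pos 1, read 1 -> (C,1)->write 1,move L,goto D. Now: state=D, head=0, tape[-4..3]=01000110 (head:     ^)
Step 11: in state D at pos 0, read 0 -> (D,0)->write 1,move L,goto A. Now: state=A, head=-1, tape[-4..3]=01001110 (head:    ^)
Step 12: in state A at pos -1, read 0 -> (A,0)->write 0,move R,goto C. Now: state=C, head=0, tape[-4..3]=01001110 (head:     ^)
Step 13: in state C at pos 0, read 1 -> (C,1)->write 1,move L,goto D. Now: state=D, head=-1, tape[-4..3]=01001110 (head:    ^)
Step 14: in state D at pos -1, read 0 -> (D,0)->write 1,move L,goto A. Now: state=A, head=-2, tape[-4..3]=01011110 (head:   ^)
Step 15: in state A at pos -2, read 0 -> (A,0)->write 0,move R,goto C. Now: state=C, head=-1, tape[-4..3]=01011110 (head:    ^)
Step 16: in state C at pos -1, read 1 -> (C,1)->write 1,move L,goto D. Now: state=D, head=-2, tape[-4..3]=01011110 (head:   ^)
Step 17: in state D at pos -2, read 0 -> (D,0)->write 1,move L,goto A. Now: state=A, head=-3, tape[-4..3]=01111110 (head:  ^)
Step 18: in state A at pos -3, read 1 -> (A,1)->write 1,move R,goto H. Now: state=H, head=-2, tape[-4..3]=01111110 (head:   ^)
State H reached at step 18; 18 <= 21 -> yes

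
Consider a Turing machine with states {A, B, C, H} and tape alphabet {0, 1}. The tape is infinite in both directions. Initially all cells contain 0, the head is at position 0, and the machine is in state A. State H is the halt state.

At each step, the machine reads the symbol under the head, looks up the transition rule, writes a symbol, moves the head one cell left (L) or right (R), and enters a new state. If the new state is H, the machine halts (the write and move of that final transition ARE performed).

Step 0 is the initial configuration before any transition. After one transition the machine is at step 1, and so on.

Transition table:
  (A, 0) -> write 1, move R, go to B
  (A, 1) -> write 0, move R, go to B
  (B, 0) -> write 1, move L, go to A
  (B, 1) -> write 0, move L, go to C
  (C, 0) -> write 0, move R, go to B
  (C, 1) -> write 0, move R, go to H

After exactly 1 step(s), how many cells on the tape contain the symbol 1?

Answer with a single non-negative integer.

Answer: 1

Derivation:
Step 1: in state A at pos 0, read 0 -> (A,0)->write 1,move R,goto B. Now: state=B, head=1, tape[-1..2]=0100 (head:   ^)
Cells containing 1 after step 1: {0} -> 1 cell(s)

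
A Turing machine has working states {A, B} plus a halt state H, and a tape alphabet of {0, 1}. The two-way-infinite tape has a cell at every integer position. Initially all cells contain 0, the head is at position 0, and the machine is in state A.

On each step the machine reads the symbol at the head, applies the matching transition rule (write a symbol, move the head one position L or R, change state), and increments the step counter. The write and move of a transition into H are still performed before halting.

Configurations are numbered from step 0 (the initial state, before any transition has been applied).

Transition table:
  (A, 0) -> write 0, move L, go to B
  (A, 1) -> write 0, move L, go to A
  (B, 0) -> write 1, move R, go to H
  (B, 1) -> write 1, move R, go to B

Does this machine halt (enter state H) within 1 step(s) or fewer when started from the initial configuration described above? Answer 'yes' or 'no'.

Step 1: in state A at pos 0, read 0 -> (A,0)->write 0,move L,goto B. Now: state=B, head=-1, tape[-2..1]=0000 (head:  ^)
After 1 step(s): state = B (not H) -> not halted within 1 -> no

Answer: no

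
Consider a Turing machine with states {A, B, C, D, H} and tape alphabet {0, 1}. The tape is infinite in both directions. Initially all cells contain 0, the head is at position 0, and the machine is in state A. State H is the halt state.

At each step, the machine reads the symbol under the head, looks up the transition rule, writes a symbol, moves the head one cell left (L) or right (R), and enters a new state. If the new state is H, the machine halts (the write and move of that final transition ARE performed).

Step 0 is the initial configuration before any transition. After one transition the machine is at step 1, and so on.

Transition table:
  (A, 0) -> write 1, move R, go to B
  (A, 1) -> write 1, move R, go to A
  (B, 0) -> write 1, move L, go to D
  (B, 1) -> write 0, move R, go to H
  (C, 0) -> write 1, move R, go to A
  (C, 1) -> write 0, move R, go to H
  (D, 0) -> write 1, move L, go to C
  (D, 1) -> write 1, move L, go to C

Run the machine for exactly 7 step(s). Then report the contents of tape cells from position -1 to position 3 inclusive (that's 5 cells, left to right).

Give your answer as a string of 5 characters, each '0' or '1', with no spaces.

Step 1: in state A at pos 0, read 0 -> (A,0)->write 1,move R,goto B. Now: state=B, head=1, tape[-1..2]=0100 (head:   ^)
Step 2: in state B at pos 1, read 0 -> (B,0)->write 1,move L,goto D. Now: state=D, head=0, tape[-1..2]=0110 (head:  ^)
Step 3: in state D at pos 0, read 1 -> (D,1)->write 1,move L,goto C. Now: state=C, head=-1, tape[-2..2]=00110 (head:  ^)
Step 4: in state C at pos -1, read 0 -> (C,0)->write 1,move R,goto A. Now: state=A, head=0, tape[-2..2]=01110 (head:   ^)
Step 5: in state A at pos 0, read 1 -> (A,1)->write 1,move R,goto A. Now: state=A, head=1, tape[-2..2]=01110 (head:    ^)
Step 6: in state A at pos 1, read 1 -> (A,1)->write 1,move R,goto A. Now: state=A, head=2, tape[-2..3]=011100 (head:     ^)
Step 7: in state A at pos 2, read 0 -> (A,0)->write 1,move R,goto B. Now: state=B, head=3, tape[-2..4]=0111100 (head:      ^)

Answer: 11110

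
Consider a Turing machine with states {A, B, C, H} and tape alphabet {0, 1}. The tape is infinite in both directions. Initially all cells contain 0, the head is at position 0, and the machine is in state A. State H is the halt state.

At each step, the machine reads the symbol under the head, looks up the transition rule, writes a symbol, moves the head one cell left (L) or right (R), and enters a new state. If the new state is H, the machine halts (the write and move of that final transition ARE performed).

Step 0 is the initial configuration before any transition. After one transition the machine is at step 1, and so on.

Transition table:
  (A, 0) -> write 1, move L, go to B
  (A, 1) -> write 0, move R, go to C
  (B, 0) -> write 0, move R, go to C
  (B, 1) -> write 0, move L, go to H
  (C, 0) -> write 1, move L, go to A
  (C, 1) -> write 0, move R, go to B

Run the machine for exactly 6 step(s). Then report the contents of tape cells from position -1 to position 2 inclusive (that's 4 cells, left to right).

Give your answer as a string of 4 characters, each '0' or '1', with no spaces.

Step 1: in state A at pos 0, read 0 -> (A,0)->write 1,move L,goto B. Now: state=B, head=-1, tape[-2..1]=0010 (head:  ^)
Step 2: in state B at pos -1, read 0 -> (B,0)->write 0,move R,goto C. Now: state=C, head=0, tape[-2..1]=0010 (head:   ^)
Step 3: in state C at pos 0, read 1 -> (C,1)->write 0,move R,goto B. Now: state=B, head=1, tape[-2..2]=00000 (head:    ^)
Step 4: in state B at pos 1, read 0 -> (B,0)->write 0,move R,goto C. Now: state=C, head=2, tape[-2..3]=000000 (head:     ^)
Step 5: in state C at pos 2, read 0 -> (C,0)->write 1,move L,goto A. Now: state=A, head=1, tape[-2..3]=000010 (head:    ^)
Step 6: in state A at pos 1, read 0 -> (A,0)->write 1,move L,goto B. Now: state=B, head=0, tape[-2..3]=000110 (head:   ^)

Answer: 0011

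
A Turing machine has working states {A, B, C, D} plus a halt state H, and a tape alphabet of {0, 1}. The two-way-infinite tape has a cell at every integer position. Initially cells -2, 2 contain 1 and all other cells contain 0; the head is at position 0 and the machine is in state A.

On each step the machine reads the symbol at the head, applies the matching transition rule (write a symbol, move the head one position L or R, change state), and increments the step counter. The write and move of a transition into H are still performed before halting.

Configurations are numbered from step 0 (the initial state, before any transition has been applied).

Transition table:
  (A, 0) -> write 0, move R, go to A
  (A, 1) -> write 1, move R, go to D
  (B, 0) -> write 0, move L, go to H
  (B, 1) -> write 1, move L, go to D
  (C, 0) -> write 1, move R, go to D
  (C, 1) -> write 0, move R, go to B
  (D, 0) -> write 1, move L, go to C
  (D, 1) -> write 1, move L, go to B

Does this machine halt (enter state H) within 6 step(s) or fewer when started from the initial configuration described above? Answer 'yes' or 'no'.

Step 1: in state A at pos 0, read 0 -> (A,0)->write 0,move R,goto A. Now: state=A, head=1, tape[-3..3]=0100010 (head:     ^)
Step 2: in state A at pos 1, read 0 -> (A,0)->write 0,move R,goto A. Now: state=A, head=2, tape[-3..3]=0100010 (head:      ^)
Step 3: in state A at pos 2, read 1 -> (A,1)->write 1,move R,goto D. Now: state=D, head=3, tape[-3..4]=01000100 (head:       ^)
Step 4: in state D at pos 3, read 0 -> (D,0)->write 1,move L,goto C. Now: state=C, head=2, tape[-3..4]=01000110 (head:      ^)
Step 5: in state C at pos 2, read 1 -> (C,1)->write 0,move R,goto B. Now: state=B, head=3, tape[-3..4]=01000010 (head:       ^)
Step 6: in state B at pos 3, read 1 -> (B,1)->write 1,move L,goto D. Now: state=D, head=2, tape[-3..4]=01000010 (head:      ^)
After 6 step(s): state = D (not H) -> not halted within 6 -> no

Answer: no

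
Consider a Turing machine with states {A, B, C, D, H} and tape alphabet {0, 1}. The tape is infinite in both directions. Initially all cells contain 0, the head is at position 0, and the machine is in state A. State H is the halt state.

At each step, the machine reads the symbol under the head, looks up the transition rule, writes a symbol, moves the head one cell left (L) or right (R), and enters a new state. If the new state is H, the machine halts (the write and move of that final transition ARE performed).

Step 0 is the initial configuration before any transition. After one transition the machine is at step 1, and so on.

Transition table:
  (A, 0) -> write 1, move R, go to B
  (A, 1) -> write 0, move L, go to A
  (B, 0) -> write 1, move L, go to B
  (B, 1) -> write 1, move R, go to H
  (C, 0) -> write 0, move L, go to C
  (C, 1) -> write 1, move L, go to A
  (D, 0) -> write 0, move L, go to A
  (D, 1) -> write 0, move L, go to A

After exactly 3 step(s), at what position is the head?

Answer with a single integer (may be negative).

Answer: 1

Derivation:
Step 1: in state A at pos 0, read 0 -> (A,0)->write 1,move R,goto B. Now: state=B, head=1, tape[-1..2]=0100 (head:   ^)
Step 2: in state B at pos 1, read 0 -> (B,0)->write 1,move L,goto B. Now: state=B, head=0, tape[-1..2]=0110 (head:  ^)
Step 3: in state B at pos 0, read 1 -> (B,1)->write 1,move R,goto H. Now: state=H, head=1, tape[-1..2]=0110 (head:   ^)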